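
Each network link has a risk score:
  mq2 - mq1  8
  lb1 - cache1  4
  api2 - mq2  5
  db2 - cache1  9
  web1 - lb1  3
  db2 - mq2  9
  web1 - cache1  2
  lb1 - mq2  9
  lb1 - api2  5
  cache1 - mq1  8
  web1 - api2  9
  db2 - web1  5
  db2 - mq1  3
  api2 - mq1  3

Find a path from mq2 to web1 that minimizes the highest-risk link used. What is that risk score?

Checking several routes:
mq2 → api2 → lb1 → cache1 → web1: max(5, 5, 4, 2) = 5
mq2 → api2 → lb1 → web1: max(5, 5, 3) = 5
mq2 → api2 → mq1 → db2 → web1: max(5, 3, 3, 5) = 5
Smallest bottleneck: 5.

5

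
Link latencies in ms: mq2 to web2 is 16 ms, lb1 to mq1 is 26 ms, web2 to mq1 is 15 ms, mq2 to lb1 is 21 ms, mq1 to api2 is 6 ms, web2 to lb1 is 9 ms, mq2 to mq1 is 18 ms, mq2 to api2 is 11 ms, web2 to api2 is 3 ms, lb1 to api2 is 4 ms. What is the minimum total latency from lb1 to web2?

7

Comparing a few candidate routes:
lb1 -> mq1 -> api2 -> web2: 26 + 6 + 3 = 35
lb1 -> api2 -> mq2 -> web2: 4 + 11 + 16 = 31
lb1 -> api2 -> mq1 -> web2: 4 + 6 + 15 = 25
lb1 -> api2 -> web2: 4 + 3 = 7
lb1 -> web2: 9
Best route has total 7 ms.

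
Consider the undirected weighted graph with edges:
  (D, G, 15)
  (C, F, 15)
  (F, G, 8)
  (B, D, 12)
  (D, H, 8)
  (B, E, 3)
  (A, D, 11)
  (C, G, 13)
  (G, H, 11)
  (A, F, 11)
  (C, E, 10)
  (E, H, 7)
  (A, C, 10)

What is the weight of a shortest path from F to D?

22

A few of the F→D routes:
F - A - D: 11 + 11 = 22
F - C - A - D: 15 + 10 + 11 = 36
F - G - H - D: 8 + 11 + 8 = 27
F - G - D: 8 + 15 = 23
The minimum is 22.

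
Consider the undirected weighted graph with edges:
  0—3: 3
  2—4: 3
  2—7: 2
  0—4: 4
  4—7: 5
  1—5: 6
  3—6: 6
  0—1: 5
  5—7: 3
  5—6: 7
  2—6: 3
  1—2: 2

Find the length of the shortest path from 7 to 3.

Some routes from 7 to 3:
7→4→2→6→3: 5 + 3 + 3 + 6 = 17
7→5→6→3: 3 + 7 + 6 = 16
7→2→1→0→3: 2 + 2 + 5 + 3 = 12
7→2→4→0→3: 2 + 3 + 4 + 3 = 12
7→4→0→3: 5 + 4 + 3 = 12
7→2→6→3: 2 + 3 + 6 = 11
Shortest: 11.

11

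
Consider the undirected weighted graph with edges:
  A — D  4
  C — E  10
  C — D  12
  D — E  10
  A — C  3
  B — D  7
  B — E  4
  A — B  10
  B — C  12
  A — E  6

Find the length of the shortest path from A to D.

4

Some routes from A to D:
A→D: 4
A→C→D: 3 + 12 = 15
A→E→D: 6 + 10 = 16
A→B→D: 10 + 7 = 17
A→E→B→D: 6 + 4 + 7 = 17
A→C→B→D: 3 + 12 + 7 = 22
The minimum is 4.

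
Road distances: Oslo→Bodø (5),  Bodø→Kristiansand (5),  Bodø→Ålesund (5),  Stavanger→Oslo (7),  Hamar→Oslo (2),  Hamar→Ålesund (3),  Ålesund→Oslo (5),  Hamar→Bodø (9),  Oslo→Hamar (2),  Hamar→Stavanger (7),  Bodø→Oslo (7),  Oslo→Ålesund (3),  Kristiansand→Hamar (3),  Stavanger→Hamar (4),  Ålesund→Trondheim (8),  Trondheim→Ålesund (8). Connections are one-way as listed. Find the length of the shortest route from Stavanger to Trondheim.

Comparing a few candidate routes:
Stavanger-Hamar-Oslo-Ålesund-Trondheim: 4 + 2 + 3 + 8 = 17
Stavanger-Hamar-Ålesund-Trondheim: 4 + 3 + 8 = 15
Stavanger-Oslo-Ålesund-Trondheim: 7 + 3 + 8 = 18
Stavanger-Oslo-Hamar-Ålesund-Trondheim: 7 + 2 + 3 + 8 = 20
Best route has total 15.

15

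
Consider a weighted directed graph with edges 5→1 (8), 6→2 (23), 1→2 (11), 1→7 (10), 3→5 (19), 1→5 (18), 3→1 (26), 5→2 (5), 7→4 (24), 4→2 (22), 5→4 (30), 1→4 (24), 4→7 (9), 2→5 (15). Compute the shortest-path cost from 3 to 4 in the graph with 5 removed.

Routes from 3 to 4 avoiding 5:
3-1-7-4: 26 + 10 + 24 = 60
3-1-4: 26 + 24 = 50
Shortest: 50.

50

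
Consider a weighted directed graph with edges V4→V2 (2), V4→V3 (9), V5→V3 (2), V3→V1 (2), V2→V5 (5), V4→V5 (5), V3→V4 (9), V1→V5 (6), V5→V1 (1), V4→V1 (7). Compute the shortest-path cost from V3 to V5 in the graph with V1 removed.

Paths from V3 to V5 avoiding V1:
V3→V4→V5: 9 + 5 = 14
V3→V4→V2→V5: 9 + 2 + 5 = 16
Best route has total 14.

14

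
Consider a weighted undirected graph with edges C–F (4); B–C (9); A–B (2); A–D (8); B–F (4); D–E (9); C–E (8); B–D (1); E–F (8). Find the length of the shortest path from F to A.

6

Checking several routes:
F-B-A: 4 + 2 = 6
F-B-D-A: 4 + 1 + 8 = 13
F-C-B-A: 4 + 9 + 2 = 15
F-E-D-B-A: 8 + 9 + 1 + 2 = 20
Shortest: 6.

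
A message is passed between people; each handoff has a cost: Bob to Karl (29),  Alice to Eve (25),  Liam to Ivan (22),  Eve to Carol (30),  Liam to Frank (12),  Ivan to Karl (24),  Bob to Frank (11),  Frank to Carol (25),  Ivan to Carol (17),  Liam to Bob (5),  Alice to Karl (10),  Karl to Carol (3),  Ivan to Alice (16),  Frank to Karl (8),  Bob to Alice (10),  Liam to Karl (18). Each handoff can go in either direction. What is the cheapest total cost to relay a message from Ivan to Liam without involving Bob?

Some routes from Ivan to Liam avoiding Bob:
Ivan-Carol-Karl-Frank-Liam: 17 + 3 + 8 + 12 = 40
Ivan-Alice-Karl-Liam: 16 + 10 + 18 = 44
Ivan-Liam: 22
Ivan-Carol-Karl-Liam: 17 + 3 + 18 = 38
Ivan-Karl-Liam: 24 + 18 = 42
The minimum is 22.

22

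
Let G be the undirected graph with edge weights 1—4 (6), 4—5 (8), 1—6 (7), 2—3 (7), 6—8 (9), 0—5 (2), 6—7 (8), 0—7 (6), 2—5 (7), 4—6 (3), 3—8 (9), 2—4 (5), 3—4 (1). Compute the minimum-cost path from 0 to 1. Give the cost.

A few of the 0→1 routes:
0-5-2-4-1: 2 + 7 + 5 + 6 = 20
0-7-6-1: 6 + 8 + 7 = 21
0-5-4-6-1: 2 + 8 + 3 + 7 = 20
0-7-6-4-1: 6 + 8 + 3 + 6 = 23
0-5-4-1: 2 + 8 + 6 = 16
The minimum is 16.

16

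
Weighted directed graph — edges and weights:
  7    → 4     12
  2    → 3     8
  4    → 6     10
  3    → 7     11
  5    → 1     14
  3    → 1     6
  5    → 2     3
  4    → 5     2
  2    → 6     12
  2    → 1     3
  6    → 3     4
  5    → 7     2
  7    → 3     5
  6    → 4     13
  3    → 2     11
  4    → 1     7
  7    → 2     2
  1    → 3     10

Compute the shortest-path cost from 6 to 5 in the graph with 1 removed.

15

Paths from 6 to 5 avoiding 1:
6-3-7-4-5: 4 + 11 + 12 + 2 = 29
6-4-5: 13 + 2 = 15
Shortest: 15.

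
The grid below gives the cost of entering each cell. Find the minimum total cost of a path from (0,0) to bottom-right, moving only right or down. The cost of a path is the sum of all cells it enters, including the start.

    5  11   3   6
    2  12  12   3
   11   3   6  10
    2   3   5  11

39

Best path: r0c0 → r1c0 → r2c0 → r3c0 → r3c1 → r3c2 → r3c3
Cost: 5 + 2 + 11 + 2 + 3 + 5 + 11 = 39
For comparison, the top-then-right route costs 49.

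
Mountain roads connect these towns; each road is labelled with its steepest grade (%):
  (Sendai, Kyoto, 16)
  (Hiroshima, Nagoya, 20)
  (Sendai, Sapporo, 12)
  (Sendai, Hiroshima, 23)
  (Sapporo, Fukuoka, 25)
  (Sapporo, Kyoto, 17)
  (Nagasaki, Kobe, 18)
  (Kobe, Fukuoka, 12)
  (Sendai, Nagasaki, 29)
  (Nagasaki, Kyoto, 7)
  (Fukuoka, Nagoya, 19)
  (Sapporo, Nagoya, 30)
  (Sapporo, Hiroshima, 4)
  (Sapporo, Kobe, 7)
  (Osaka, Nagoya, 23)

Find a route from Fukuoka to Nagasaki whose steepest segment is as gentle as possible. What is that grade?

16

Checking several routes:
Fukuoka-Kobe-Sapporo-Kyoto-Nagasaki: max(12, 7, 17, 7) = 17
Fukuoka-Kobe-Nagasaki: max(12, 18) = 18
Fukuoka-Kobe-Sapporo-Sendai-Kyoto-Nagasaki: max(12, 7, 12, 16, 7) = 16
The minimum achievable maximum is 16%.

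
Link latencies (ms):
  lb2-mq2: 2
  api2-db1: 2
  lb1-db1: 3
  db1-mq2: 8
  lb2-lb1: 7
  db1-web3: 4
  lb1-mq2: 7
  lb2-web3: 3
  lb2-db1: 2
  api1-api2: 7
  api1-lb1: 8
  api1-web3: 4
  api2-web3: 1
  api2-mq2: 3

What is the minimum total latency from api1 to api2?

5

A few of the api1→api2 routes:
api1 - web3 - db1 - api2: 4 + 4 + 2 = 10
api1 - web3 - lb2 - mq2 - api2: 4 + 3 + 2 + 3 = 12
api1 - web3 - lb2 - db1 - api2: 4 + 3 + 2 + 2 = 11
api1 - web3 - api2: 4 + 1 = 5
api1 - api2: 7
Shortest: 5 ms.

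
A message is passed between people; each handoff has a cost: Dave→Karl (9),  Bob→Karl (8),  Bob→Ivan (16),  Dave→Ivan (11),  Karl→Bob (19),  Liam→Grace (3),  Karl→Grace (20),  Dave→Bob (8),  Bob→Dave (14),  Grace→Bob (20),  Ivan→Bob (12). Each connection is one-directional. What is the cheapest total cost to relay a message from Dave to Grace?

29

Candidate routes:
Dave-Karl-Grace: 9 + 20 = 29
Dave-Ivan-Bob-Karl-Grace: 11 + 12 + 8 + 20 = 51
Dave-Bob-Karl-Grace: 8 + 8 + 20 = 36
Shortest: 29.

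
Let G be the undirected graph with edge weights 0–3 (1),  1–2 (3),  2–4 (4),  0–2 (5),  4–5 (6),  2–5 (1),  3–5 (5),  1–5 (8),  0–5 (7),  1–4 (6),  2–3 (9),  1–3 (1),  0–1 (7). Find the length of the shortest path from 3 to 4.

Comparing a few candidate routes:
3 → 1 → 4: 1 + 6 = 7
3 → 5 → 4: 5 + 6 = 11
3 → 0 → 2 → 4: 1 + 5 + 4 = 10
3 → 5 → 2 → 4: 5 + 1 + 4 = 10
3 → 1 → 2 → 4: 1 + 3 + 4 = 8
Best route has total 7.

7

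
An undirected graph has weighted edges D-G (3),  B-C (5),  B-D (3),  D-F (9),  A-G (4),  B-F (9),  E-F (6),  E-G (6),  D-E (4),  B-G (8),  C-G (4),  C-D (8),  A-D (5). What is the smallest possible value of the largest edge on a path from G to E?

4

Checking several routes:
G→A→D→E: max(4, 5, 4) = 5
G→C→B→D→E: max(4, 5, 3, 4) = 5
G→D→E: max(3, 4) = 4
G→E: max(6) = 6
Best route has worst link 4.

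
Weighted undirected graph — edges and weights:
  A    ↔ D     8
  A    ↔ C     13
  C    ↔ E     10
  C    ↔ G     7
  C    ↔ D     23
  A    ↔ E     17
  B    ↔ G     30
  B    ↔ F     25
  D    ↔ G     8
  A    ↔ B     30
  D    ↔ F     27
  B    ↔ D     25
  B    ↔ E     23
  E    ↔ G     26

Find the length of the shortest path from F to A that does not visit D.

Some routes from F to A avoiding D:
F→B→G→C→E→A: 25 + 30 + 7 + 10 + 17 = 89
F→B→E→C→A: 25 + 23 + 10 + 13 = 71
F→B→E→A: 25 + 23 + 17 = 65
F→B→A: 25 + 30 = 55
F→B→E→G→C→A: 25 + 23 + 26 + 7 + 13 = 94
F→B→G→C→A: 25 + 30 + 7 + 13 = 75
Shortest: 55.

55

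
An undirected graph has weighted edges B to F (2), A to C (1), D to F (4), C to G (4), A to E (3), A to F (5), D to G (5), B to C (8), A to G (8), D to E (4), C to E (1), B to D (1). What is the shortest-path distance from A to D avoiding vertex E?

Some routes from A to D avoiding E:
A - C - B - D: 1 + 8 + 1 = 10
A - C - G - D: 1 + 4 + 5 = 10
A - G - D: 8 + 5 = 13
A - C - B - F - D: 1 + 8 + 2 + 4 = 15
A - F - D: 5 + 4 = 9
A - F - B - D: 5 + 2 + 1 = 8
The minimum is 8.

8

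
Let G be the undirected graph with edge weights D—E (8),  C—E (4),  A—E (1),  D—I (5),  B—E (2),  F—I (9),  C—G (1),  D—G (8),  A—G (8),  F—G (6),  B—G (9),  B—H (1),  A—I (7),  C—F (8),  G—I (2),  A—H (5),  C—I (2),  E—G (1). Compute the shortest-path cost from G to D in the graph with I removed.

Checking several routes:
G-C-E-D: 1 + 4 + 8 = 13
G-A-E-D: 8 + 1 + 8 = 17
G-B-E-D: 9 + 2 + 8 = 19
G-E-D: 1 + 8 = 9
G-D: 8
Shortest: 8.

8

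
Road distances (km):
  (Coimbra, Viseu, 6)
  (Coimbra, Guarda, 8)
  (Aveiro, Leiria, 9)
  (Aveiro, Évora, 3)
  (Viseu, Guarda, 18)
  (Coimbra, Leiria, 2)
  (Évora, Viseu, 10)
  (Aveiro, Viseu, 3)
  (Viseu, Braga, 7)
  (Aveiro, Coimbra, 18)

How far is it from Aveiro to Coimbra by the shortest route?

A few of the Aveiro→Coimbra routes:
Aveiro-Coimbra: 18
Aveiro-Viseu-Coimbra: 3 + 6 = 9
Aveiro-Leiria-Coimbra: 9 + 2 = 11
Shortest: 9 km.

9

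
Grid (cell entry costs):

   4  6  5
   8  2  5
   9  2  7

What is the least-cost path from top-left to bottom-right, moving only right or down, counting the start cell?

21

Path r0c0 -> r0c1 -> r1c1 -> r2c1 -> r2c2: 4 + 6 + 2 + 2 + 7 = 21.
For comparison, the top-then-right route costs 27.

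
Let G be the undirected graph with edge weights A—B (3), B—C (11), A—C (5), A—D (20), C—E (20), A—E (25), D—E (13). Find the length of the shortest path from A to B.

3

Paths from A to B:
A - D - E - C - B: 20 + 13 + 20 + 11 = 64
A - B: 3
A - C - B: 5 + 11 = 16
A - E - C - B: 25 + 20 + 11 = 56
The minimum is 3.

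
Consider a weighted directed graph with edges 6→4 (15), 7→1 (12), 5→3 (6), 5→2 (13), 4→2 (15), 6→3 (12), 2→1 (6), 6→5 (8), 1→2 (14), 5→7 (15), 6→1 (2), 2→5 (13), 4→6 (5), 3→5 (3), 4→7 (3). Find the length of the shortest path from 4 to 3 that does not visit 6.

34

Routes from 4 to 3 avoiding 6:
4 → 2 → 5 → 3: 15 + 13 + 6 = 34
4 → 7 → 1 → 2 → 5 → 3: 3 + 12 + 14 + 13 + 6 = 48
Best route has total 34.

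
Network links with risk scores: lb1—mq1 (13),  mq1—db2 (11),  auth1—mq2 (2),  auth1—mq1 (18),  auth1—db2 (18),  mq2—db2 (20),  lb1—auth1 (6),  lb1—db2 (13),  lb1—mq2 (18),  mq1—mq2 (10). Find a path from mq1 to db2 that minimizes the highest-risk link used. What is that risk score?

Comparing a few candidate routes:
mq1-mq2-lb1-db2: max(10, 18, 13) = 18
mq1-mq2-auth1-lb1-db2: max(10, 2, 6, 13) = 13
mq1-lb1-db2: max(13, 13) = 13
mq1-mq2-lb1-auth1-db2: max(10, 18, 6, 18) = 18
mq1-db2: max(11) = 11
The minimum achievable maximum is 11.

11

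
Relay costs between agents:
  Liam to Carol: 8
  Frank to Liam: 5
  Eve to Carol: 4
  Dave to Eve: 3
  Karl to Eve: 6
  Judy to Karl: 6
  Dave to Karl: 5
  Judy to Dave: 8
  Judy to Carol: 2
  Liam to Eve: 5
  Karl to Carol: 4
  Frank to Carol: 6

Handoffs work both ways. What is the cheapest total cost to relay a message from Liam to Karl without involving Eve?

Checking several routes:
Liam -> Carol -> Karl: 8 + 4 = 12
Liam -> Carol -> Judy -> Karl: 8 + 2 + 6 = 16
Liam -> Frank -> Carol -> Karl: 5 + 6 + 4 = 15
The minimum is 12.

12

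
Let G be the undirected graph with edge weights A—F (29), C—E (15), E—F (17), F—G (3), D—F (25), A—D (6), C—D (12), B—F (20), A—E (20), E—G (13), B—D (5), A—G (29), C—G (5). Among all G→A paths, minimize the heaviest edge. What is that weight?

Some routes from G to A:
G -> E -> C -> D -> A: max(13, 15, 12, 6) = 15
G -> F -> E -> C -> D -> A: max(3, 17, 15, 12, 6) = 17
G -> C -> D -> A: max(5, 12, 6) = 12
Best route has worst link 12.

12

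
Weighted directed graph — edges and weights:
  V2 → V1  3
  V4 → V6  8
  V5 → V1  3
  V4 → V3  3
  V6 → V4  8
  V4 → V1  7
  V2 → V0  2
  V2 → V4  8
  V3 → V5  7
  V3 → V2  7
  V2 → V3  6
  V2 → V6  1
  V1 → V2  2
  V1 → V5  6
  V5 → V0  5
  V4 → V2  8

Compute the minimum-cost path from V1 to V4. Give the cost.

10

Candidate routes:
V1 -> V2 -> V6 -> V4: 2 + 1 + 8 = 11
V1 -> V2 -> V4: 2 + 8 = 10
Shortest: 10.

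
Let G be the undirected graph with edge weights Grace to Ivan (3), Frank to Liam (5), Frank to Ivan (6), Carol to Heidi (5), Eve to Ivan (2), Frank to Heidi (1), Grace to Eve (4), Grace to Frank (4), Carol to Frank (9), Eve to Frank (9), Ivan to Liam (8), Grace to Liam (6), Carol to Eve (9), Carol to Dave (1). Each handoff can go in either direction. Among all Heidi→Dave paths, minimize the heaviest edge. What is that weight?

Checking several routes:
Heidi-Frank-Grace-Eve-Carol-Dave: max(1, 4, 4, 9, 1) = 9
Heidi-Carol-Dave: max(5, 1) = 5
Heidi-Frank-Grace-Liam-Ivan-Eve-Carol-Dave: max(1, 4, 6, 8, 2, 9, 1) = 9
Heidi-Frank-Grace-Ivan-Eve-Carol-Dave: max(1, 4, 3, 2, 9, 1) = 9
The minimum achievable maximum is 5.

5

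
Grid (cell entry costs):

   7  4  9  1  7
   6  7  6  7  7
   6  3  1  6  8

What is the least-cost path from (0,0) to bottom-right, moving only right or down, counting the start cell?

Take [0,0] [0,1] [1,1] [2,1] [2,2] [2,3] [2,4] for a total of 7 + 4 + 7 + 3 + 1 + 6 + 8 = 36.

36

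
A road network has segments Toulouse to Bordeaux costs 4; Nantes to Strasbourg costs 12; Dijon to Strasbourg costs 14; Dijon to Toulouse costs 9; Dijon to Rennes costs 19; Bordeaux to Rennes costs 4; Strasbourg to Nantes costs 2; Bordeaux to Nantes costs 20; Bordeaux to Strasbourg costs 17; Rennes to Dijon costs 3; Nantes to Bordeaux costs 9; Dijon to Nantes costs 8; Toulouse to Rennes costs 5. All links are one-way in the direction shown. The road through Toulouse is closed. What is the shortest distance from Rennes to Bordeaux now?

20

Routes from Rennes to Bordeaux avoiding Toulouse:
Rennes → Dijon → Nantes → Bordeaux: 3 + 8 + 9 = 20
Rennes → Dijon → Strasbourg → Nantes → Bordeaux: 3 + 14 + 2 + 9 = 28
Best route has total 20.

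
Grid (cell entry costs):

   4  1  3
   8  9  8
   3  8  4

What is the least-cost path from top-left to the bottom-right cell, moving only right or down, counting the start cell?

20

One optimal route is (0,0)→(0,1)→(0,2)→(1,2)→(2,2).
Its cost is 4 + 1 + 3 + 8 + 4 = 20.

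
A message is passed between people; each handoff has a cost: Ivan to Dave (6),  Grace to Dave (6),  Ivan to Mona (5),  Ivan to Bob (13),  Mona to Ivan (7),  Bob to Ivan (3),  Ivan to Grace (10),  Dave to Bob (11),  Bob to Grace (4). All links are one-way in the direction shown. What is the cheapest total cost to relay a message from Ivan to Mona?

5

Candidate routes:
Ivan-Mona: 5
Shortest: 5.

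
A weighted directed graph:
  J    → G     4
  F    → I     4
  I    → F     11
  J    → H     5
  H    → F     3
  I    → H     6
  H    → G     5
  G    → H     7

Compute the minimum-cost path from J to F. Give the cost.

8

Paths from J to F:
J -> H -> F: 5 + 3 = 8
J -> G -> H -> F: 4 + 7 + 3 = 14
Best route has total 8.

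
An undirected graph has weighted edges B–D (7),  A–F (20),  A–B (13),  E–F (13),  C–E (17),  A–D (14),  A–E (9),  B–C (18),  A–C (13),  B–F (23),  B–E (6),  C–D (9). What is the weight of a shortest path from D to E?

13

A few of the D→E routes:
D - B - E: 7 + 6 = 13
D - A - E: 14 + 9 = 23
D - B - A - E: 7 + 13 + 9 = 29
D - C - A - E: 9 + 13 + 9 = 31
D - C - E: 9 + 17 = 26
Shortest: 13.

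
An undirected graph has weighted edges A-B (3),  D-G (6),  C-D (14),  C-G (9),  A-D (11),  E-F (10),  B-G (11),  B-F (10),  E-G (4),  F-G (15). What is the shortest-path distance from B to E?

Some routes from B to E:
B→G→E: 11 + 4 = 15
B→F→G→E: 10 + 15 + 4 = 29
B→A→D→G→E: 3 + 11 + 6 + 4 = 24
B→F→E: 10 + 10 = 20
Shortest: 15.

15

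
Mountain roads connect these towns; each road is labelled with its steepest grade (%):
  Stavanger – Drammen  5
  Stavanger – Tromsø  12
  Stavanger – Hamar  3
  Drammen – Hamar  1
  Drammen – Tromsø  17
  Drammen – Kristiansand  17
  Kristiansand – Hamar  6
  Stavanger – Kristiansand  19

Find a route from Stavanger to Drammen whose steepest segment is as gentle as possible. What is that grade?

3

Comparing a few candidate routes:
Stavanger→Drammen: max(5) = 5
Stavanger→Hamar→Kristiansand→Drammen: max(3, 6, 17) = 17
Stavanger→Hamar→Drammen: max(3, 1) = 3
Stavanger→Tromsø→Drammen: max(12, 17) = 17
Smallest bottleneck: 3%.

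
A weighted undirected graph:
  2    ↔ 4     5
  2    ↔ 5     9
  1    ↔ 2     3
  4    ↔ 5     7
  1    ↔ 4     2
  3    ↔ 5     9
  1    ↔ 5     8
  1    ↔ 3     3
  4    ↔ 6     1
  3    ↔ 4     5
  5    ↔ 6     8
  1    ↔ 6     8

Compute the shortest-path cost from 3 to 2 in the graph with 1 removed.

10

A few of the 3→2 routes:
3 - 5 - 4 - 2: 9 + 7 + 5 = 21
3 - 5 - 2: 9 + 9 = 18
3 - 4 - 2: 5 + 5 = 10
The minimum is 10.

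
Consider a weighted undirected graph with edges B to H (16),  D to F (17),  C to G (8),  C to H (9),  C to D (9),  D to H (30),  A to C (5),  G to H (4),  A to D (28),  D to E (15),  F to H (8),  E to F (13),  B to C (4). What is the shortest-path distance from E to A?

A few of the E→A routes:
E-D-A: 15 + 28 = 43
E-F-H-C-A: 13 + 8 + 9 + 5 = 35
E-F-H-G-C-A: 13 + 8 + 4 + 8 + 5 = 38
E-F-D-C-A: 13 + 17 + 9 + 5 = 44
E-D-C-A: 15 + 9 + 5 = 29
E-F-H-B-C-A: 13 + 8 + 16 + 4 + 5 = 46
The minimum is 29.

29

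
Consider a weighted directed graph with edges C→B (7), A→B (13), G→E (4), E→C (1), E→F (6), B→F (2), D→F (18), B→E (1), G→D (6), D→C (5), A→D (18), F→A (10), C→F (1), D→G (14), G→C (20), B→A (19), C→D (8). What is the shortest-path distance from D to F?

Comparing a few candidate routes:
D - C - B - E - F: 5 + 7 + 1 + 6 = 19
D - F: 18
D - C - B - F: 5 + 7 + 2 = 14
D - G - E - C - F: 14 + 4 + 1 + 1 = 20
D - C - F: 5 + 1 = 6
Shortest: 6.

6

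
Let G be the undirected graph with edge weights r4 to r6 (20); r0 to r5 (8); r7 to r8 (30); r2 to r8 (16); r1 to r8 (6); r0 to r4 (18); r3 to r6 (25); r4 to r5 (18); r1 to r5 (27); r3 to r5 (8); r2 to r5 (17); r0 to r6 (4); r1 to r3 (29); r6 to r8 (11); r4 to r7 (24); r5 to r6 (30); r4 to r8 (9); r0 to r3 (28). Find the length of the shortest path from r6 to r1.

17

Some routes from r6 to r1:
r6→r0→r4→r8→r1: 4 + 18 + 9 + 6 = 37
r6→r8→r1: 11 + 6 = 17
r6→r0→r5→r1: 4 + 8 + 27 = 39
r6→r4→r8→r1: 20 + 9 + 6 = 35
r6→r0→r5→r4→r8→r1: 4 + 8 + 18 + 9 + 6 = 45
The minimum is 17.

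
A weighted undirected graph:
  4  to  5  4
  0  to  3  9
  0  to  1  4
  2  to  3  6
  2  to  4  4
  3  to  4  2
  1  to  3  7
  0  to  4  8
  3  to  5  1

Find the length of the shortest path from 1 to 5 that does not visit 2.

Comparing a few candidate routes:
1 → 0 → 3 → 5: 4 + 9 + 1 = 14
1 → 3 → 4 → 5: 7 + 2 + 4 = 13
1 → 3 → 5: 7 + 1 = 8
The minimum is 8.

8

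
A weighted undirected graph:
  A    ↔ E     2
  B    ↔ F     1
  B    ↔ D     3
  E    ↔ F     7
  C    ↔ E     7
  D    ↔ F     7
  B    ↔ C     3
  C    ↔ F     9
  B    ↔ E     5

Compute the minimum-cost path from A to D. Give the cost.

Checking several routes:
A -> E -> C -> B -> D: 2 + 7 + 3 + 3 = 15
A -> E -> B -> D: 2 + 5 + 3 = 10
A -> E -> F -> B -> D: 2 + 7 + 1 + 3 = 13
Best route has total 10.

10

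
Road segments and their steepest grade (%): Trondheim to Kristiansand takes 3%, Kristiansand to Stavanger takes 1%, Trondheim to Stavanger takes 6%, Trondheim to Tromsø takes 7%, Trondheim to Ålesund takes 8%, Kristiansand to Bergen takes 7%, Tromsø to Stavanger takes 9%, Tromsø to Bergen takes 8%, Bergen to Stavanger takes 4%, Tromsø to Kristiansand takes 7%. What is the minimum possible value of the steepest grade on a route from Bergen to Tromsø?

7

Some routes from Bergen to Tromsø:
Bergen-Stavanger-Trondheim-Tromsø: max(4, 6, 7) = 7
Bergen-Stavanger-Kristiansand-Tromsø: max(4, 1, 7) = 7
Bergen-Kristiansand-Tromsø: max(7, 7) = 7
Bergen-Kristiansand-Stavanger-Trondheim-Tromsø: max(7, 1, 6, 7) = 7
Bergen-Stavanger-Trondheim-Kristiansand-Tromsø: max(4, 6, 3, 7) = 7
Bergen-Stavanger-Kristiansand-Trondheim-Tromsø: max(4, 1, 3, 7) = 7
Best route has worst link 7%.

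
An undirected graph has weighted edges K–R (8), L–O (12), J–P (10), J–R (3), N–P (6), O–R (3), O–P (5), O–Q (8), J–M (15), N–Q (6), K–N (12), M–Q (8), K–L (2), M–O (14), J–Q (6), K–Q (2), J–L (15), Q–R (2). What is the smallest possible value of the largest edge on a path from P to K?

5

Comparing a few candidate routes:
P→O→R→Q→K: max(5, 3, 2, 2) = 5
P→N→Q→K: max(6, 6, 2) = 6
P→O→R→J→Q→K: max(5, 3, 3, 6, 2) = 6
P→N→Q→J→R→K: max(6, 6, 6, 3, 8) = 8
P→N→Q→O→R→K: max(6, 6, 8, 3, 8) = 8
Best route has worst link 5.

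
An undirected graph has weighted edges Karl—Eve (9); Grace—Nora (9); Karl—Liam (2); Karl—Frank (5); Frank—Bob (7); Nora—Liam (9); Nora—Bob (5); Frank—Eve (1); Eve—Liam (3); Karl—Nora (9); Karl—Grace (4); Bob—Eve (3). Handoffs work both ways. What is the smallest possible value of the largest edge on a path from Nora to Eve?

Some routes from Nora to Eve:
Nora - Bob - Frank - Karl - Liam - Eve: max(5, 7, 5, 2, 3) = 7
Nora - Bob - Eve: max(5, 3) = 5
Nora - Grace - Karl - Frank - Bob - Eve: max(9, 4, 5, 7, 3) = 9
Nora - Bob - Frank - Eve: max(5, 7, 1) = 7
Smallest bottleneck: 5.

5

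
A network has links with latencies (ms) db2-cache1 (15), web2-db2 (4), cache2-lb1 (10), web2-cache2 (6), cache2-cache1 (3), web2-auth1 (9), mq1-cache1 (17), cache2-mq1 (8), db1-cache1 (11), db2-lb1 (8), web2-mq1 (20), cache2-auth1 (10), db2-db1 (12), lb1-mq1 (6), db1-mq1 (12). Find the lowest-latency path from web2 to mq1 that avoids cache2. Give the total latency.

Candidate routes:
web2 - db2 - db1 - cache1 - mq1: 4 + 12 + 11 + 17 = 44
web2 - mq1: 20
web2 - db2 - lb1 - mq1: 4 + 8 + 6 = 18
web2 - db2 - db1 - mq1: 4 + 12 + 12 = 28
web2 - db2 - cache1 - db1 - mq1: 4 + 15 + 11 + 12 = 42
web2 - db2 - cache1 - mq1: 4 + 15 + 17 = 36
Shortest: 18 ms.

18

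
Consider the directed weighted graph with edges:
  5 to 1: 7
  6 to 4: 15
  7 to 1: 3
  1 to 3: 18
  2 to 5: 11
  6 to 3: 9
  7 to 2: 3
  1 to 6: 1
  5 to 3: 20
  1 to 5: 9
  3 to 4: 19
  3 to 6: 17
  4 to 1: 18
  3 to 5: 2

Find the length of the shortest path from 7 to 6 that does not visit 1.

51

Paths from 7 to 6 avoiding 1:
7 - 2 - 5 - 3 - 6: 3 + 11 + 20 + 17 = 51
The minimum is 51.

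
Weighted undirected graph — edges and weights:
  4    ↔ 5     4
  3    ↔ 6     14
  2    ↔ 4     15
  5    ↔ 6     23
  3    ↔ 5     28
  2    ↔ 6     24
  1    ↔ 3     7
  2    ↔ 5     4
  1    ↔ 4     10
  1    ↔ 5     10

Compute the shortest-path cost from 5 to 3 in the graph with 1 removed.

28

Some routes from 5 to 3 avoiding 1:
5 -> 2 -> 6 -> 3: 4 + 24 + 14 = 42
5 -> 6 -> 3: 23 + 14 = 37
5 -> 3: 28
Best route has total 28.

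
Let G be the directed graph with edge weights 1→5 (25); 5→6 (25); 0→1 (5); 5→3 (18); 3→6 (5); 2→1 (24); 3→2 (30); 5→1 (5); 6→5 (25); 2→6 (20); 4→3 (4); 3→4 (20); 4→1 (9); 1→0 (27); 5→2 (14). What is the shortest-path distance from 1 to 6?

Candidate routes:
1 - 5 - 6: 25 + 25 = 50
1 - 5 - 3 - 2 - 6: 25 + 18 + 30 + 20 = 93
1 - 5 - 3 - 6: 25 + 18 + 5 = 48
1 - 5 - 2 - 6: 25 + 14 + 20 = 59
The minimum is 48.

48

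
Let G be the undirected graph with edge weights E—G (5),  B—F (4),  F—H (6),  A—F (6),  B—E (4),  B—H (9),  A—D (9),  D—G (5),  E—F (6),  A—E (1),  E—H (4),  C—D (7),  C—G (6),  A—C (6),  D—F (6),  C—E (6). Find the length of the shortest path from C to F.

12

Checking several routes:
C-A-F: 6 + 6 = 12
C-E-A-F: 6 + 1 + 6 = 13
C-D-F: 7 + 6 = 13
C-A-E-F: 6 + 1 + 6 = 13
C-E-F: 6 + 6 = 12
C-E-B-F: 6 + 4 + 4 = 14
The minimum is 12.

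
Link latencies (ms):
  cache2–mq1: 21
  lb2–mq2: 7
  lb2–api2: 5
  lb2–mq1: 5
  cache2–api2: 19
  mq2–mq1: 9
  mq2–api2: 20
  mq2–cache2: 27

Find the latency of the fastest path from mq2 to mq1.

9

Comparing a few candidate routes:
mq2 → lb2 → api2 → cache2 → mq1: 7 + 5 + 19 + 21 = 52
mq2 → api2 → lb2 → mq1: 20 + 5 + 5 = 30
mq2 → cache2 → mq1: 27 + 21 = 48
mq2 → lb2 → mq1: 7 + 5 = 12
mq2 → mq1: 9
Shortest: 9 ms.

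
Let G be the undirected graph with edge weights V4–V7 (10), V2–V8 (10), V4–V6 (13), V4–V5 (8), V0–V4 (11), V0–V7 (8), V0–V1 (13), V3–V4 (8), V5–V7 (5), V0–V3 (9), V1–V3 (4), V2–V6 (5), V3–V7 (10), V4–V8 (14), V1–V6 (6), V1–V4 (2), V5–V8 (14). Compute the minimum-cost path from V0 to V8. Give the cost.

Comparing a few candidate routes:
V0 → V1 → V4 → V8: 13 + 2 + 14 = 29
V0 → V3 → V4 → V8: 9 + 8 + 14 = 31
V0 → V7 → V4 → V8: 8 + 10 + 14 = 32
V0 → V3 → V1 → V4 → V8: 9 + 4 + 2 + 14 = 29
V0 → V4 → V8: 11 + 14 = 25
V0 → V7 → V5 → V8: 8 + 5 + 14 = 27
The minimum is 25.

25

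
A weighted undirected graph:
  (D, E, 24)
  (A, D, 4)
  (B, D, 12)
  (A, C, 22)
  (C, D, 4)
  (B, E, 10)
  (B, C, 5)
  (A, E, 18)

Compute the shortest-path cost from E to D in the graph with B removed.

22

Candidate routes:
E→A→C→D: 18 + 22 + 4 = 44
E→D: 24
E→A→D: 18 + 4 = 22
The minimum is 22.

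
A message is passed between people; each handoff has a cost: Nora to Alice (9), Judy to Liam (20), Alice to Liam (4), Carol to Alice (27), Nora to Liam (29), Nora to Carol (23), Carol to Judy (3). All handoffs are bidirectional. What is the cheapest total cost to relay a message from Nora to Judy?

Comparing a few candidate routes:
Nora -> Carol -> Judy: 23 + 3 = 26
Nora -> Liam -> Alice -> Carol -> Judy: 29 + 4 + 27 + 3 = 63
Nora -> Alice -> Liam -> Judy: 9 + 4 + 20 = 33
Nora -> Liam -> Judy: 29 + 20 = 49
Nora -> Alice -> Carol -> Judy: 9 + 27 + 3 = 39
The minimum is 26.

26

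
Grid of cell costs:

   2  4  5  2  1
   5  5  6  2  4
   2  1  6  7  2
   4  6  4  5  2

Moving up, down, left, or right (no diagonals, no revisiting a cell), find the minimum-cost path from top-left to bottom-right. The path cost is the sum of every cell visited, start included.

Take r0c0 -> r0c1 -> r0c2 -> r0c3 -> r0c4 -> r1c4 -> r2c4 -> r3c4 for a total of 2 + 4 + 5 + 2 + 1 + 4 + 2 + 2 = 22.

22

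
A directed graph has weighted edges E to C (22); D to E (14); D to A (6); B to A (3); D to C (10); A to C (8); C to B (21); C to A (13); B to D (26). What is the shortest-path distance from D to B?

Paths from D to B:
D → C → B: 10 + 21 = 31
D → E → C → B: 14 + 22 + 21 = 57
D → A → C → B: 6 + 8 + 21 = 35
Shortest: 31.

31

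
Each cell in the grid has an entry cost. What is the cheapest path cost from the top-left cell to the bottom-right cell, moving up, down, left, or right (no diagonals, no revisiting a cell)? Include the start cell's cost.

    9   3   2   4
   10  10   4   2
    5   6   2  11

31

Best path: r0c0→r0c1→r0c2→r0c3→r1c3→r2c3
Cost: 9 + 3 + 2 + 4 + 2 + 11 = 31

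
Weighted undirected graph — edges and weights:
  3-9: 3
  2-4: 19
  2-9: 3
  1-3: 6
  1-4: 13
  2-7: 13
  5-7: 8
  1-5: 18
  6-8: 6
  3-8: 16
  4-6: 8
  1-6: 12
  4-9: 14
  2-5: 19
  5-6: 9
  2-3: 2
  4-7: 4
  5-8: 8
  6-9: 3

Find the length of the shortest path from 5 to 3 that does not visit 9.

Checking several routes:
5 -> 1 -> 3: 18 + 6 = 24
5 -> 7 -> 2 -> 3: 8 + 13 + 2 = 23
5 -> 2 -> 3: 19 + 2 = 21
The minimum is 21.

21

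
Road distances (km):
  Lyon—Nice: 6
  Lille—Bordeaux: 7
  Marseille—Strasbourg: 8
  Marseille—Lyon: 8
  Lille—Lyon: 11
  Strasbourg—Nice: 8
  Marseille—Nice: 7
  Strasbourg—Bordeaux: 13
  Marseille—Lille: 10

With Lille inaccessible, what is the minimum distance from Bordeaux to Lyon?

Routes from Bordeaux to Lyon avoiding Lille:
Bordeaux→Strasbourg→Marseille→Lyon: 13 + 8 + 8 = 29
Bordeaux→Strasbourg→Nice→Lyon: 13 + 8 + 6 = 27
Bordeaux→Strasbourg→Nice→Marseille→Lyon: 13 + 8 + 7 + 8 = 36
Bordeaux→Strasbourg→Marseille→Nice→Lyon: 13 + 8 + 7 + 6 = 34
Best route has total 27 km.

27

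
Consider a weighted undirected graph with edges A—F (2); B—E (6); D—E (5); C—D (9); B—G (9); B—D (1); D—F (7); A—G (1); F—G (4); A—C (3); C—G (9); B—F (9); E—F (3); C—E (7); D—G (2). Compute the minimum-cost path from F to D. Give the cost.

Some routes from F to D:
F-E-D: 3 + 5 = 8
F-G-D: 4 + 2 = 6
F-D: 7
F-A-G-D: 2 + 1 + 2 = 5
Shortest: 5.

5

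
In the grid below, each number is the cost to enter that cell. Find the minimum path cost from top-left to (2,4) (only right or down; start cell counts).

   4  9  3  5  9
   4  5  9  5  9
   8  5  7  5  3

One optimal route is [0,0] [1,0] [1,1] [2,1] [2,2] [2,3] [2,4].
Its cost is 4 + 4 + 5 + 5 + 7 + 5 + 3 = 33.

33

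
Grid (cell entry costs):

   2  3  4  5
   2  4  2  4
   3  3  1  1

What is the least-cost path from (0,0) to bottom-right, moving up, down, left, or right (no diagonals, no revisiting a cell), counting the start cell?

12

Path r0c0 -> r1c0 -> r1c1 -> r1c2 -> r2c2 -> r2c3: 2 + 2 + 4 + 2 + 1 + 1 = 12.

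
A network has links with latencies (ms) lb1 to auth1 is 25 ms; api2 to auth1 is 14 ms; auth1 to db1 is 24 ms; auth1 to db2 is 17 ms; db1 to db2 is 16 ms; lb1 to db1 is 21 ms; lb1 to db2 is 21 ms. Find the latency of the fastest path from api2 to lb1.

Candidate routes:
api2 - auth1 - lb1: 14 + 25 = 39
api2 - auth1 - db2 - lb1: 14 + 17 + 21 = 52
api2 - auth1 - db2 - db1 - lb1: 14 + 17 + 16 + 21 = 68
api2 - auth1 - db1 - db2 - lb1: 14 + 24 + 16 + 21 = 75
api2 - auth1 - db1 - lb1: 14 + 24 + 21 = 59
Shortest: 39 ms.

39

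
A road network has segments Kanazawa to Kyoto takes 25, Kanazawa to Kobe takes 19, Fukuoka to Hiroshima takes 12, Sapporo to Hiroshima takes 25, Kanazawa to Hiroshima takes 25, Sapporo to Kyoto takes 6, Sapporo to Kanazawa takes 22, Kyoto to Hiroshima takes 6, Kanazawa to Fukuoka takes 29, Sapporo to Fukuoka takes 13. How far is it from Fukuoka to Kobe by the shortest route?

Comparing a few candidate routes:
Fukuoka → Sapporo → Kanazawa → Kobe: 13 + 22 + 19 = 54
Fukuoka → Kanazawa → Kobe: 29 + 19 = 48
Fukuoka → Hiroshima → Kyoto → Kanazawa → Kobe: 12 + 6 + 25 + 19 = 62
Fukuoka → Hiroshima → Kanazawa → Kobe: 12 + 25 + 19 = 56
Fukuoka → Sapporo → Kyoto → Kanazawa → Kobe: 13 + 6 + 25 + 19 = 63
The minimum is 48.

48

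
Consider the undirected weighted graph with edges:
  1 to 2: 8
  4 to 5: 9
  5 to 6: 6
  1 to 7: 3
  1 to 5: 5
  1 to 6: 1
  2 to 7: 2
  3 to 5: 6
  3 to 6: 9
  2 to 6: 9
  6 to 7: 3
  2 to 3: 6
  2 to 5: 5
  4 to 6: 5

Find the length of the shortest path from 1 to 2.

A few of the 1→2 routes:
1→2: 8
1→6→7→2: 1 + 3 + 2 = 6
1→6→2: 1 + 9 = 10
1→7→2: 3 + 2 = 5
Best route has total 5.

5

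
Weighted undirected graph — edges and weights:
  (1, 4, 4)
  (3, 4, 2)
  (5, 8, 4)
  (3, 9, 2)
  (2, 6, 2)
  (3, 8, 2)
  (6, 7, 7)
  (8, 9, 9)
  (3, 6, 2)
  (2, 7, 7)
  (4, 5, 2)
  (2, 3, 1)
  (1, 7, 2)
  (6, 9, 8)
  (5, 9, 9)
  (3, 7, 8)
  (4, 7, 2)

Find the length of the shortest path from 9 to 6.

4

Checking several routes:
9 -> 3 -> 4 -> 7 -> 6: 2 + 2 + 2 + 7 = 13
9 -> 3 -> 6: 2 + 2 = 4
9 -> 8 -> 3 -> 6: 9 + 2 + 2 = 13
9 -> 3 -> 2 -> 6: 2 + 1 + 2 = 5
9 -> 6: 8
9 -> 8 -> 3 -> 2 -> 6: 9 + 2 + 1 + 2 = 14
Shortest: 4.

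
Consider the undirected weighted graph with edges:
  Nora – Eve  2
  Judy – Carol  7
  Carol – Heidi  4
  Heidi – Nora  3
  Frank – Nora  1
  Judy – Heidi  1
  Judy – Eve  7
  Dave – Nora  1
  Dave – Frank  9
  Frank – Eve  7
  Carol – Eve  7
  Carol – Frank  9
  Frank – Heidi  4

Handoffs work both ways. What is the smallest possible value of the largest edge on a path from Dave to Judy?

3

Checking several routes:
Dave→Nora→Frank→Heidi→Carol→Eve→Judy: max(1, 1, 4, 4, 7, 7) = 7
Dave→Nora→Heidi→Judy: max(1, 3, 1) = 3
Dave→Nora→Frank→Heidi→Carol→Judy: max(1, 1, 4, 4, 7) = 7
Dave→Nora→Frank→Heidi→Judy: max(1, 1, 4, 1) = 4
Best route has worst link 3.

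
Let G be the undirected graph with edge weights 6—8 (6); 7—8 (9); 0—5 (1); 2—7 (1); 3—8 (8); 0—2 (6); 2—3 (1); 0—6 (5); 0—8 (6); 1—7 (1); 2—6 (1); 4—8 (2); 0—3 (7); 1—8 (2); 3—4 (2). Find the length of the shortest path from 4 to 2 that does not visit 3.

6

Some routes from 4 to 2 avoiding 3:
4 → 8 → 1 → 7 → 2: 2 + 2 + 1 + 1 = 6
4 → 8 → 7 → 2: 2 + 9 + 1 = 12
4 → 8 → 6 → 2: 2 + 6 + 1 = 9
Best route has total 6.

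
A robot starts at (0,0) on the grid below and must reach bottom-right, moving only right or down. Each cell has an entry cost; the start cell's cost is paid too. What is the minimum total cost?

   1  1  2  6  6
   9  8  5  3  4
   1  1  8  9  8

24

Cheapest: (0,0) -> (0,1) -> (0,2) -> (1,2) -> (1,3) -> (1,4) -> (2,4)
  1 + 1 + 2 + 5 + 3 + 4 + 8 = 24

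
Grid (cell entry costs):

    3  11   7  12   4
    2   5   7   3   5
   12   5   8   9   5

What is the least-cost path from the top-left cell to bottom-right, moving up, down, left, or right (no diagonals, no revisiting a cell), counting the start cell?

One optimal route is [0,0] -> [1,0] -> [1,1] -> [1,2] -> [1,3] -> [1,4] -> [2,4].
Its cost is 3 + 2 + 5 + 7 + 3 + 5 + 5 = 30.

30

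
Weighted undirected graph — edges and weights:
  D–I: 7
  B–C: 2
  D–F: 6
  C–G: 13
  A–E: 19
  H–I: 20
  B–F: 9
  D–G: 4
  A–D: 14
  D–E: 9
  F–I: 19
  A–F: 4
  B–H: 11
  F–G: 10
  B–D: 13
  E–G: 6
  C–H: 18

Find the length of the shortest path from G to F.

A few of the G→F routes:
G -> D -> A -> F: 4 + 14 + 4 = 22
G -> D -> F: 4 + 6 = 10
G -> E -> D -> F: 6 + 9 + 6 = 21
G -> F: 10
Shortest: 10.

10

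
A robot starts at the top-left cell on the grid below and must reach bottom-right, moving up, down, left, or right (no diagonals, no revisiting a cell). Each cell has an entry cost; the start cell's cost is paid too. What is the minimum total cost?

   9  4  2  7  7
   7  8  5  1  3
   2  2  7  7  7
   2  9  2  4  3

34

Path r0c0 -> r0c1 -> r0c2 -> r1c2 -> r1c3 -> r1c4 -> r2c4 -> r3c4: 9 + 4 + 2 + 5 + 1 + 3 + 7 + 3 = 34.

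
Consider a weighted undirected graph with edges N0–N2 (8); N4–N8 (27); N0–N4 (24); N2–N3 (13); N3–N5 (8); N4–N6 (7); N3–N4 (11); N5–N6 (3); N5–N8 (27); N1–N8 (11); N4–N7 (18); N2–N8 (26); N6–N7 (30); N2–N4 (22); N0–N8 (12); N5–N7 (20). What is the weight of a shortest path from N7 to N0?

Comparing a few candidate routes:
N7-N5-N3-N2-N0: 20 + 8 + 13 + 8 = 49
N7-N4-N6-N5-N3-N2-N0: 18 + 7 + 3 + 8 + 13 + 8 = 57
N7-N5-N6-N4-N0: 20 + 3 + 7 + 24 = 54
N7-N4-N2-N0: 18 + 22 + 8 = 48
N7-N4-N3-N2-N0: 18 + 11 + 13 + 8 = 50
N7-N4-N0: 18 + 24 = 42
Shortest: 42.

42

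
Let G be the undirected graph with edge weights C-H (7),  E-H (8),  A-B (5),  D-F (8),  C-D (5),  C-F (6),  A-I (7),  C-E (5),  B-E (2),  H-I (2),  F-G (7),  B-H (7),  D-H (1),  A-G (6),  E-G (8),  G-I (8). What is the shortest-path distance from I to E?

10

Comparing a few candidate routes:
I - H - C - E: 2 + 7 + 5 = 14
I - H - E: 2 + 8 = 10
I - A - B - E: 7 + 5 + 2 = 14
I - H - B - E: 2 + 7 + 2 = 11
I - H - D - C - E: 2 + 1 + 5 + 5 = 13
Shortest: 10.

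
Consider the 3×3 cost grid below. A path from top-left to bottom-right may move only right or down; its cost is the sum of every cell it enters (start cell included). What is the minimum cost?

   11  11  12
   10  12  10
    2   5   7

Path (0,0)→(1,0)→(2,0)→(2,1)→(2,2): 11 + 10 + 2 + 5 + 7 = 35.

35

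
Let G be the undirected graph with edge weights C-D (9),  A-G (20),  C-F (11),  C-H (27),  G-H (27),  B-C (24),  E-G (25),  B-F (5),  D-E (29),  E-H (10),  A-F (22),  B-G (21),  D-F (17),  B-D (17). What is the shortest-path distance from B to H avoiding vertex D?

43

A few of the B→H routes:
B→G→H: 21 + 27 = 48
B→F→A→G→H: 5 + 22 + 20 + 27 = 74
B→G→E→H: 21 + 25 + 10 = 56
B→F→C→H: 5 + 11 + 27 = 43
B→C→H: 24 + 27 = 51
Shortest: 43.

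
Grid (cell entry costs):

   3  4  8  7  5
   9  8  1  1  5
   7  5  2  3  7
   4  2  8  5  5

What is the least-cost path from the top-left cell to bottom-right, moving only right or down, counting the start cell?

One optimal route is [0,0] -> [0,1] -> [0,2] -> [1,2] -> [1,3] -> [2,3] -> [3,3] -> [3,4].
Its cost is 3 + 4 + 8 + 1 + 1 + 3 + 5 + 5 = 30.

30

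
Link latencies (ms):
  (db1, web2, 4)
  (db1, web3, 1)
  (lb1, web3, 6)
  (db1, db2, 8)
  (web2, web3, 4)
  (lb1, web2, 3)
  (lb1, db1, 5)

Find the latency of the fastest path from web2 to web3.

Routes from web2 to web3:
web2-web3: 4
web2-lb1-db1-web3: 3 + 5 + 1 = 9
web2-lb1-web3: 3 + 6 = 9
web2-db1-web3: 4 + 1 = 5
web2-db1-lb1-web3: 4 + 5 + 6 = 15
Shortest: 4 ms.

4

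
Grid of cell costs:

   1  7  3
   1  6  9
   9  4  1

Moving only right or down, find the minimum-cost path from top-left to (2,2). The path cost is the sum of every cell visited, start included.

13

Path r0c0 -> r1c0 -> r1c1 -> r2c1 -> r2c2: 1 + 1 + 6 + 4 + 1 = 13.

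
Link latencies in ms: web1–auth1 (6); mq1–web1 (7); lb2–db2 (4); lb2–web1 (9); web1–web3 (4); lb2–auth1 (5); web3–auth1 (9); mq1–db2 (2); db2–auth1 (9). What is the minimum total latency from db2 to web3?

Some routes from db2 to web3:
db2 - auth1 - web3: 9 + 9 = 18
db2 - lb2 - web1 - web3: 4 + 9 + 4 = 17
db2 - mq1 - web1 - web3: 2 + 7 + 4 = 13
db2 - lb2 - auth1 - web3: 4 + 5 + 9 = 18
Shortest: 13 ms.

13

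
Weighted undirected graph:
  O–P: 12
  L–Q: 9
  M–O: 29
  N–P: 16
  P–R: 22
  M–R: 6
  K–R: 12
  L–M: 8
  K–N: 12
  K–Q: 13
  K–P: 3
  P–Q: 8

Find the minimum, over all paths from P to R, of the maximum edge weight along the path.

Comparing a few candidate routes:
P-K-R: max(3, 12) = 12
P-Q-L-M-R: max(8, 9, 8, 6) = 9
P-N-K-Q-L-M-R: max(16, 12, 13, 9, 8, 6) = 16
P-K-Q-L-M-R: max(3, 13, 9, 8, 6) = 13
P-Q-K-R: max(8, 13, 12) = 13
Smallest bottleneck: 9.

9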